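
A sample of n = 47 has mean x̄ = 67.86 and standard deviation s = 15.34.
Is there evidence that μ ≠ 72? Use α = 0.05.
One-sample t-test:
H₀: μ = 72
H₁: μ ≠ 72
df = n - 1 = 46
t = (x̄ - μ₀) / (s/√n) = (67.86 - 72) / (15.34/√47) = -1.850
p-value = 0.0707

Since p-value > α = 0.05, we fail to reject H₀.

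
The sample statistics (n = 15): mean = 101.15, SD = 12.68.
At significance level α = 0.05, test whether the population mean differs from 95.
One-sample t-test:
H₀: μ = 95
H₁: μ ≠ 95
df = n - 1 = 14
t = (x̄ - μ₀) / (s/√n) = (101.15 - 95) / (12.68/√15) = 1.878
p-value = 0.0813

Since p-value > α = 0.05, we fail to reject H₀.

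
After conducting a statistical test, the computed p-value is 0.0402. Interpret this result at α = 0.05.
Since p = 0.0402 < α = 0.05, reject H₀.
There is sufficient evidence to reject the null hypothesis; the result is statistically significant at the 0.05 level.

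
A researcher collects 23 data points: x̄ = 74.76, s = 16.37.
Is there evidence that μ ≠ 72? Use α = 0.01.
One-sample t-test:
H₀: μ = 72
H₁: μ ≠ 72
df = n - 1 = 22
t = (x̄ - μ₀) / (s/√n) = (74.76 - 72) / (16.37/√23) = 0.809
p-value = 0.4274

Since p-value > α = 0.01, we fail to reject H₀.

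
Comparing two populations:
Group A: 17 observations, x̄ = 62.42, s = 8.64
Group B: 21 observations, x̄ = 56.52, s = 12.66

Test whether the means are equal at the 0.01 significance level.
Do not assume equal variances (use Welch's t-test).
Welch's two-sample t-test:
H₀: μ₁ = μ₂
H₁: μ₁ ≠ μ₂
s₁²/n₁ = 8.64²/17 = 4.3912,  s₂²/n₂ = 12.66²/21 = 7.6322
SE = √(s₁²/n₁ + s₂²/n₂) = √(4.3912 + 7.6322) = 3.4675
df (Welch-Satterthwaite) = (s₁²/n₁ + s₂²/n₂)² / [(s₁²/n₁)²/(n₁-1) + (s₂²/n₂)²/(n₂-1)] ≈ 35.11
t = (x̄₁ - x̄₂) / SE = (62.42 - 56.52) / 3.4675 = 5.90 / 3.4675 = 1.702
p-value = 0.0977

Since p-value > α = 0.01, we fail to reject H₀.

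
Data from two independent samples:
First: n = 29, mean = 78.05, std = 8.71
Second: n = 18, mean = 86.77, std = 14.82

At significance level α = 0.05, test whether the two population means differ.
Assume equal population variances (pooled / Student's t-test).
Student's two-sample t-test (equal variances):
H₀: μ₁ = μ₂
H₁: μ₁ ≠ μ₂
df = n₁ + n₂ - 2 = 45
Pooled variance s_p² = [(n₁-1)s₁² + (n₂-1)s₂²] / (n₁ + n₂ - 2) = [(28)(8.71²) + (17)(14.82²)] / 45 = 130.1766
SE = √(s_p²(1/n₁ + 1/n₂)) = √(130.1766 × (1/29 + 1/18)) = 3.4236
t = (x̄₁ - x̄₂) / SE = (78.05 - 86.77) / 3.4236 = -8.72 / 3.4236 = -2.547
p-value = 0.0144

Since p-value < α = 0.05, we reject H₀.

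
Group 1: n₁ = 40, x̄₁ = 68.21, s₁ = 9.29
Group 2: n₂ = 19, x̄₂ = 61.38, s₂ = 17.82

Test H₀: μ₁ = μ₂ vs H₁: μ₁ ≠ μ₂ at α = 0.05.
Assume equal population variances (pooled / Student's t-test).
Student's two-sample t-test (equal variances):
H₀: μ₁ = μ₂
H₁: μ₁ ≠ μ₂
df = n₁ + n₂ - 2 = 57
Pooled variance s_p² = [(n₁-1)s₁² + (n₂-1)s₂²] / (n₁ + n₂ - 2) = [(39)(9.29²) + (18)(17.82²)] / 57 = 159.3299
SE = √(s_p²(1/n₁ + 1/n₂)) = √(159.3299 × (1/40 + 1/19)) = 3.5170
t = (x̄₁ - x̄₂) / SE = (68.21 - 61.38) / 3.5170 = 6.83 / 3.5170 = 1.942
p-value = 0.0571

Since p-value > α = 0.05, we fail to reject H₀.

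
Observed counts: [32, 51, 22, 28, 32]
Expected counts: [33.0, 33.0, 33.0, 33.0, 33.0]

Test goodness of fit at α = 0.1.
Chi-square goodness of fit test:
H₀: observed counts match expected distribution
H₁: observed counts differ from expected distribution
df = k - 1 = 4
χ² = Σ(O - E)²/E
   = (32 - 33.0)²/33.0 + (51 - 33.0)²/33.0 + (22 - 33.0)²/33.0 + (28 - 33.0)²/33.0 + (32 - 33.0)²/33.0
   = 0.030 + 9.818 + 3.667 + 0.758 + 0.030
   = 14.30
p-value = 0.0064

Since p-value < α = 0.1, we reject H₀.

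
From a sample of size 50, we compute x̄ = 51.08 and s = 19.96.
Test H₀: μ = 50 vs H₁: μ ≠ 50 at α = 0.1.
One-sample t-test:
H₀: μ = 50
H₁: μ ≠ 50
df = n - 1 = 49
t = (x̄ - μ₀) / (s/√n) = (51.08 - 50) / (19.96/√50) = 0.383
p-value = 0.7037

Since p-value > α = 0.1, we fail to reject H₀.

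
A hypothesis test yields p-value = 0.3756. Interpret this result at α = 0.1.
Since p = 0.3756 > α = 0.1, fail to reject H₀.
There is insufficient evidence to reject the null hypothesis; the result is not statistically significant at the 0.1 level.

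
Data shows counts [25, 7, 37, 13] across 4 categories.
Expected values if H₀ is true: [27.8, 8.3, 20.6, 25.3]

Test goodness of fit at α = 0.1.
Chi-square goodness of fit test:
H₀: observed counts match expected distribution
H₁: observed counts differ from expected distribution
df = k - 1 = 3
χ² = Σ(O - E)²/E
   = (25 - 27.8)²/27.8 + (7 - 8.3)²/8.3 + (37 - 20.6)²/20.6 + (13 - 25.3)²/25.3
   = 0.282 + 0.204 + 13.056 + 5.980
   = 19.52
p-value = 0.0002

Since p-value < α = 0.1, we reject H₀.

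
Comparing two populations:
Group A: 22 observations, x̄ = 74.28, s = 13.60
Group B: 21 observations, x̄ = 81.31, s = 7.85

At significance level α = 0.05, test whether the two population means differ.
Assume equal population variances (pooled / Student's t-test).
Student's two-sample t-test (equal variances):
H₀: μ₁ = μ₂
H₁: μ₁ ≠ μ₂
df = n₁ + n₂ - 2 = 41
Pooled variance s_p² = [(n₁-1)s₁² + (n₂-1)s₂²] / (n₁ + n₂ - 2) = [(21)(13.60²) + (20)(7.85²)] / 41 = 124.7954
SE = √(s_p²(1/n₁ + 1/n₂)) = √(124.7954 × (1/22 + 1/21)) = 3.4081
t = (x̄₁ - x̄₂) / SE = (74.28 - 81.31) / 3.4081 = -7.03 / 3.4081 = -2.063
p-value = 0.0455

Since p-value < α = 0.05, we reject H₀.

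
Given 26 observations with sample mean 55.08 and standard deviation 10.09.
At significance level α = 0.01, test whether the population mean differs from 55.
One-sample t-test:
H₀: μ = 55
H₁: μ ≠ 55
df = n - 1 = 25
t = (x̄ - μ₀) / (s/√n) = (55.08 - 55) / (10.09/√26) = 0.040
p-value = 0.9681

Since p-value > α = 0.01, we fail to reject H₀.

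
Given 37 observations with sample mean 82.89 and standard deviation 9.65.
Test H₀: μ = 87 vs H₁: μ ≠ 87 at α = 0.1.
One-sample t-test:
H₀: μ = 87
H₁: μ ≠ 87
df = n - 1 = 36
t = (x̄ - μ₀) / (s/√n) = (82.89 - 87) / (9.65/√37) = -2.591
p-value = 0.0137

Since p-value < α = 0.1, we reject H₀.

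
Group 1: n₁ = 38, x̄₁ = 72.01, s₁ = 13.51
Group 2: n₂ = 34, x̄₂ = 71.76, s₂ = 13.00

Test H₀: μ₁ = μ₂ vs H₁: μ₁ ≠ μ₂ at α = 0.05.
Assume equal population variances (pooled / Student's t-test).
Student's two-sample t-test (equal variances):
H₀: μ₁ = μ₂
H₁: μ₁ ≠ μ₂
df = n₁ + n₂ - 2 = 70
Pooled variance s_p² = [(n₁-1)s₁² + (n₂-1)s₂²] / (n₁ + n₂ - 2) = [(37)(13.51²) + (33)(13.00²)] / 70 = 176.1463
SE = √(s_p²(1/n₁ + 1/n₂)) = √(176.1463 × (1/38 + 1/34)) = 3.1331
t = (x̄₁ - x̄₂) / SE = (72.01 - 71.76) / 3.1331 = 0.25 / 3.1331 = 0.080
p-value = 0.9366

Since p-value > α = 0.05, we fail to reject H₀.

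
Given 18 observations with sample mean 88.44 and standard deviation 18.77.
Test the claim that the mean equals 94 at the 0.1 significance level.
One-sample t-test:
H₀: μ = 94
H₁: μ ≠ 94
df = n - 1 = 17
t = (x̄ - μ₀) / (s/√n) = (88.44 - 94) / (18.77/√18) = -1.257
p-value = 0.2258

Since p-value > α = 0.1, we fail to reject H₀.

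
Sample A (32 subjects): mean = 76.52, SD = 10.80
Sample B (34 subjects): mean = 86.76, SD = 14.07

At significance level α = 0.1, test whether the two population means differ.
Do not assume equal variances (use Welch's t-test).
Welch's two-sample t-test:
H₀: μ₁ = μ₂
H₁: μ₁ ≠ μ₂
s₁²/n₁ = 10.80²/32 = 3.6450,  s₂²/n₂ = 14.07²/34 = 5.8225
SE = √(s₁²/n₁ + s₂²/n₂) = √(3.6450 + 5.8225) = 3.0769
df (Welch-Satterthwaite) = (s₁²/n₁ + s₂²/n₂)² / [(s₁²/n₁)²/(n₁-1) + (s₂²/n₂)²/(n₂-1)] ≈ 61.57
t = (x̄₁ - x̄₂) / SE = (76.52 - 86.76) / 3.0769 = -10.24 / 3.0769 = -3.328
p-value = 0.0015

Since p-value < α = 0.1, we reject H₀.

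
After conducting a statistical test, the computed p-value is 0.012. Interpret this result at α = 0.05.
Since p = 0.012 < α = 0.05, reject H₀.
There is sufficient evidence to reject the null hypothesis; the result is statistically significant at the 0.05 level.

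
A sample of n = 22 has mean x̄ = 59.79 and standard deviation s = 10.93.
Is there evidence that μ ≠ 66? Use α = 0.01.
One-sample t-test:
H₀: μ = 66
H₁: μ ≠ 66
df = n - 1 = 21
t = (x̄ - μ₀) / (s/√n) = (59.79 - 66) / (10.93/√22) = -2.665
p-value = 0.0145

Since p-value > α = 0.01, we fail to reject H₀.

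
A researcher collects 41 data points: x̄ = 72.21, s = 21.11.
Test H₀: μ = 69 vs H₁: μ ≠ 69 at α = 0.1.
One-sample t-test:
H₀: μ = 69
H₁: μ ≠ 69
df = n - 1 = 40
t = (x̄ - μ₀) / (s/√n) = (72.21 - 69) / (21.11/√41) = 0.974
p-value = 0.3361

Since p-value > α = 0.1, we fail to reject H₀.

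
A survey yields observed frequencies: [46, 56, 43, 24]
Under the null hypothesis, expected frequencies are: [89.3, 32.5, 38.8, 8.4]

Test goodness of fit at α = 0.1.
Chi-square goodness of fit test:
H₀: observed counts match expected distribution
H₁: observed counts differ from expected distribution
df = k - 1 = 3
χ² = Σ(O - E)²/E
   = (46 - 89.3)²/89.3 + (56 - 32.5)²/32.5 + (43 - 38.8)²/38.8 + (24 - 8.4)²/8.4
   = 20.995 + 16.992 + 0.455 + 28.971
   = 67.41
p-value < 0.0001

Since p-value < α = 0.1, we reject H₀.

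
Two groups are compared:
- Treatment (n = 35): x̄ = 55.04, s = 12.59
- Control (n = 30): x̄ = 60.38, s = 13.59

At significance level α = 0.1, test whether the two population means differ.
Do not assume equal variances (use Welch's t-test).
Welch's two-sample t-test:
H₀: μ₁ = μ₂
H₁: μ₁ ≠ μ₂
s₁²/n₁ = 12.59²/35 = 4.5288,  s₂²/n₂ = 13.59²/30 = 6.1563
SE = √(s₁²/n₁ + s₂²/n₂) = √(4.5288 + 6.1563) = 3.2688
df (Welch-Satterthwaite) = (s₁²/n₁ + s₂²/n₂)² / [(s₁²/n₁)²/(n₁-1) + (s₂²/n₂)²/(n₂-1)] ≈ 59.77
t = (x̄₁ - x̄₂) / SE = (55.04 - 60.38) / 3.2688 = -5.34 / 3.2688 = -1.634
p-value = 0.1076

Since p-value > α = 0.1, we fail to reject H₀.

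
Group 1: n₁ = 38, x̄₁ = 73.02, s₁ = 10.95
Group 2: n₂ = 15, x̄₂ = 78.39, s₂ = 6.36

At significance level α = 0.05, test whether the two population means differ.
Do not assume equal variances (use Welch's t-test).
Welch's two-sample t-test:
H₀: μ₁ = μ₂
H₁: μ₁ ≠ μ₂
s₁²/n₁ = 10.95²/38 = 3.1553,  s₂²/n₂ = 6.36²/15 = 2.6966
SE = √(s₁²/n₁ + s₂²/n₂) = √(3.1553 + 2.6966) = 2.4191
df (Welch-Satterthwaite) = (s₁²/n₁ + s₂²/n₂)² / [(s₁²/n₁)²/(n₁-1) + (s₂²/n₂)²/(n₂-1)] ≈ 43.43
t = (x̄₁ - x̄₂) / SE = (73.02 - 78.39) / 2.4191 = -5.37 / 2.4191 = -2.220
p-value = 0.0317

Since p-value < α = 0.05, we reject H₀.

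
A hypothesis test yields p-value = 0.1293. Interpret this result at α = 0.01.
Since p = 0.1293 > α = 0.01, fail to reject H₀.
There is insufficient evidence to reject the null hypothesis; the result is not statistically significant at the 0.01 level.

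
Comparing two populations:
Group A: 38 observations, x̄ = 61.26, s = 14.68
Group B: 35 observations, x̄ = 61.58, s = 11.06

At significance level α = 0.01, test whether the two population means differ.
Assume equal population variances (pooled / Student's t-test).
Student's two-sample t-test (equal variances):
H₀: μ₁ = μ₂
H₁: μ₁ ≠ μ₂
df = n₁ + n₂ - 2 = 71
Pooled variance s_p² = [(n₁-1)s₁² + (n₂-1)s₂²] / (n₁ + n₂ - 2) = [(37)(14.68²) + (34)(11.06²)] / 71 = 170.8816
SE = √(s_p²(1/n₁ + 1/n₂)) = √(170.8816 × (1/38 + 1/35)) = 3.0626
t = (x̄₁ - x̄₂) / SE = (61.26 - 61.58) / 3.0626 = -0.32 / 3.0626 = -0.104
p-value = 0.9171

Since p-value > α = 0.01, we fail to reject H₀.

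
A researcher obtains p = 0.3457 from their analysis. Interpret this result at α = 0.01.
Since p = 0.3457 > α = 0.01, fail to reject H₀.
There is insufficient evidence to reject the null hypothesis; the result is not statistically significant at the 0.01 level.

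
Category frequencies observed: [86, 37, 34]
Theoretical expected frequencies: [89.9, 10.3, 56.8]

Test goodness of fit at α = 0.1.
Chi-square goodness of fit test:
H₀: observed counts match expected distribution
H₁: observed counts differ from expected distribution
df = k - 1 = 2
χ² = Σ(O - E)²/E
   = (86 - 89.9)²/89.9 + (37 - 10.3)²/10.3 + (34 - 56.8)²/56.8
   = 0.169 + 69.213 + 9.152
   = 78.53
p-value < 0.0001

Since p-value < α = 0.1, we reject H₀.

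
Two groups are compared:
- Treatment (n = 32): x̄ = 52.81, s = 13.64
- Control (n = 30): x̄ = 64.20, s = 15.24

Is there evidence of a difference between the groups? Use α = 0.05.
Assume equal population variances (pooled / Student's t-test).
Student's two-sample t-test (equal variances):
H₀: μ₁ = μ₂
H₁: μ₁ ≠ μ₂
df = n₁ + n₂ - 2 = 60
Pooled variance s_p² = [(n₁-1)s₁² + (n₂-1)s₂²] / (n₁ + n₂ - 2) = [(31)(13.64²) + (29)(15.24²)] / 60 = 208.3835
SE = √(s_p²(1/n₁ + 1/n₂)) = √(208.3835 × (1/32 + 1/30)) = 3.6685
t = (x̄₁ - x̄₂) / SE = (52.81 - 64.20) / 3.6685 = -11.39 / 3.6685 = -3.105
p-value = 0.0029

Since p-value < α = 0.05, we reject H₀.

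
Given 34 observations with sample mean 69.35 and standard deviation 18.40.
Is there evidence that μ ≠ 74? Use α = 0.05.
One-sample t-test:
H₀: μ = 74
H₁: μ ≠ 74
df = n - 1 = 33
t = (x̄ - μ₀) / (s/√n) = (69.35 - 74) / (18.40/√34) = -1.474
p-value = 0.1501

Since p-value > α = 0.05, we fail to reject H₀.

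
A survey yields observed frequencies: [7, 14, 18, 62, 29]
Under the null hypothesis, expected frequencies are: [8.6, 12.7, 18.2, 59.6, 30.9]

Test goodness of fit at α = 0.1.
Chi-square goodness of fit test:
H₀: observed counts match expected distribution
H₁: observed counts differ from expected distribution
df = k - 1 = 4
χ² = Σ(O - E)²/E
   = (7 - 8.6)²/8.6 + (14 - 12.7)²/12.7 + (18 - 18.2)²/18.2 + (62 - 59.6)²/59.6 + (29 - 30.9)²/30.9
   = 0.298 + 0.133 + 0.002 + 0.097 + 0.117
   = 0.65
p-value = 0.9578

Since p-value > α = 0.1, we fail to reject H₀.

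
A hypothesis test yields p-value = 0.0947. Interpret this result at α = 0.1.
Since p = 0.0947 < α = 0.1, reject H₀.
There is sufficient evidence to reject the null hypothesis; the result is statistically significant at the 0.1 level.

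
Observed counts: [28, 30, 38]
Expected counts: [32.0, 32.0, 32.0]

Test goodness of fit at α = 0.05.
Chi-square goodness of fit test:
H₀: observed counts match expected distribution
H₁: observed counts differ from expected distribution
df = k - 1 = 2
χ² = Σ(O - E)²/E
   = (28 - 32.0)²/32.0 + (30 - 32.0)²/32.0 + (38 - 32.0)²/32.0
   = 0.500 + 0.125 + 1.125
   = 1.75
p-value = 0.4169

Since p-value > α = 0.05, we fail to reject H₀.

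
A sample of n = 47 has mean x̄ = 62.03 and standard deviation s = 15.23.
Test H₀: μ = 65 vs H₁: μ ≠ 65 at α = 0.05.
One-sample t-test:
H₀: μ = 65
H₁: μ ≠ 65
df = n - 1 = 46
t = (x̄ - μ₀) / (s/√n) = (62.03 - 65) / (15.23/√47) = -1.337
p-value = 0.1878

Since p-value > α = 0.05, we fail to reject H₀.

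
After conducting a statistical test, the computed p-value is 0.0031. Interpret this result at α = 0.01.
Since p = 0.0031 < α = 0.01, reject H₀.
There is sufficient evidence to reject the null hypothesis; the result is statistically significant at the 0.01 level.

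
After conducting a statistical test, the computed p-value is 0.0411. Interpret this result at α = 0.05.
Since p = 0.0411 < α = 0.05, reject H₀.
There is sufficient evidence to reject the null hypothesis; the result is statistically significant at the 0.05 level.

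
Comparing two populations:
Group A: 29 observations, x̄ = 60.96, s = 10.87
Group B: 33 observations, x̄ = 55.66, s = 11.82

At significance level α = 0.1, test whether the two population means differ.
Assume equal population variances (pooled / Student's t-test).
Student's two-sample t-test (equal variances):
H₀: μ₁ = μ₂
H₁: μ₁ ≠ μ₂
df = n₁ + n₂ - 2 = 60
Pooled variance s_p² = [(n₁-1)s₁² + (n₂-1)s₂²] / (n₁ + n₂ - 2) = [(28)(10.87²) + (32)(11.82²)] / 60 = 129.6532
SE = √(s_p²(1/n₁ + 1/n₂)) = √(129.6532 × (1/29 + 1/33)) = 2.8982
t = (x̄₁ - x̄₂) / SE = (60.96 - 55.66) / 2.8982 = 5.30 / 2.8982 = 1.829
p-value = 0.0724

Since p-value < α = 0.1, we reject H₀.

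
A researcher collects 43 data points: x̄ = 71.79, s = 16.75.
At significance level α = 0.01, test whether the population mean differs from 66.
One-sample t-test:
H₀: μ = 66
H₁: μ ≠ 66
df = n - 1 = 42
t = (x̄ - μ₀) / (s/√n) = (71.79 - 66) / (16.75/√43) = 2.267
p-value = 0.0286

Since p-value > α = 0.01, we fail to reject H₀.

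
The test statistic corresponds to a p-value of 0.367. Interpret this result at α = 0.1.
Since p = 0.367 > α = 0.1, fail to reject H₀.
There is insufficient evidence to reject the null hypothesis; the result is not statistically significant at the 0.1 level.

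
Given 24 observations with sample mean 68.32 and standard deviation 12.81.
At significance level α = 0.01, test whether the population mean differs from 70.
One-sample t-test:
H₀: μ = 70
H₁: μ ≠ 70
df = n - 1 = 23
t = (x̄ - μ₀) / (s/√n) = (68.32 - 70) / (12.81/√24) = -0.642
p-value = 0.5269

Since p-value > α = 0.01, we fail to reject H₀.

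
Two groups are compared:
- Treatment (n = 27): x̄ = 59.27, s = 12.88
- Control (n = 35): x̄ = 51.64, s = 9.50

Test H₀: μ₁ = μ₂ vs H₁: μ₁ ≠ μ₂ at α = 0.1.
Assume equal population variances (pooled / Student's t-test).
Student's two-sample t-test (equal variances):
H₀: μ₁ = μ₂
H₁: μ₁ ≠ μ₂
df = n₁ + n₂ - 2 = 60
Pooled variance s_p² = [(n₁-1)s₁² + (n₂-1)s₂²] / (n₁ + n₂ - 2) = [(26)(12.88²) + (34)(9.50²)] / 60 = 123.0292
SE = √(s_p²(1/n₁ + 1/n₂)) = √(123.0292 × (1/27 + 1/35)) = 2.8411
t = (x̄₁ - x̄₂) / SE = (59.27 - 51.64) / 2.8411 = 7.63 / 2.8411 = 2.686
p-value = 0.0093

Since p-value < α = 0.1, we reject H₀.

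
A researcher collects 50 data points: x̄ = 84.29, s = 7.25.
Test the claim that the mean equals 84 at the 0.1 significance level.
One-sample t-test:
H₀: μ = 84
H₁: μ ≠ 84
df = n - 1 = 49
t = (x̄ - μ₀) / (s/√n) = (84.29 - 84) / (7.25/√50) = 0.283
p-value = 0.7785

Since p-value > α = 0.1, we fail to reject H₀.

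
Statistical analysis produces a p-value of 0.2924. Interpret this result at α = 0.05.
Since p = 0.2924 > α = 0.05, fail to reject H₀.
There is insufficient evidence to reject the null hypothesis; the result is not statistically significant at the 0.05 level.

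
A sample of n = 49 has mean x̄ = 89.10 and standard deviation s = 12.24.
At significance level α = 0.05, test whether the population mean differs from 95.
One-sample t-test:
H₀: μ = 95
H₁: μ ≠ 95
df = n - 1 = 48
t = (x̄ - μ₀) / (s/√n) = (89.10 - 95) / (12.24/√49) = -3.374
p-value = 0.0015

Since p-value < α = 0.05, we reject H₀.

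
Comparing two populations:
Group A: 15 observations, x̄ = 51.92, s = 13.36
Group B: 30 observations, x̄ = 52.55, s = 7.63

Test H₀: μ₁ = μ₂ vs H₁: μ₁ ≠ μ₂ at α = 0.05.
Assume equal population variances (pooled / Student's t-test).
Student's two-sample t-test (equal variances):
H₀: μ₁ = μ₂
H₁: μ₁ ≠ μ₂
df = n₁ + n₂ - 2 = 43
Pooled variance s_p² = [(n₁-1)s₁² + (n₂-1)s₂²] / (n₁ + n₂ - 2) = [(14)(13.36²) + (29)(7.63²)] / 43 = 97.3755
SE = √(s_p²(1/n₁ + 1/n₂)) = √(97.3755 × (1/15 + 1/30)) = 3.1205
t = (x̄₁ - x̄₂) / SE = (51.92 - 52.55) / 3.1205 = -0.63 / 3.1205 = -0.202
p-value = 0.8410

Since p-value > α = 0.05, we fail to reject H₀.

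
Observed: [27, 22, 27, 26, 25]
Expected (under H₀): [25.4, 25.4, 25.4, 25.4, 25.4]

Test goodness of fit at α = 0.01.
Chi-square goodness of fit test:
H₀: observed counts match expected distribution
H₁: observed counts differ from expected distribution
df = k - 1 = 4
χ² = Σ(O - E)²/E
   = (27 - 25.4)²/25.4 + (22 - 25.4)²/25.4 + (27 - 25.4)²/25.4 + (26 - 25.4)²/25.4 + (25 - 25.4)²/25.4
   = 0.101 + 0.455 + 0.101 + 0.014 + 0.006
   = 0.68
p-value = 0.9541

Since p-value > α = 0.01, we fail to reject H₀.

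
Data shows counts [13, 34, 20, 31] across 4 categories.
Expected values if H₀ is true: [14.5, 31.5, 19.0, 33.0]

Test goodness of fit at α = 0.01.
Chi-square goodness of fit test:
H₀: observed counts match expected distribution
H₁: observed counts differ from expected distribution
df = k - 1 = 3
χ² = Σ(O - E)²/E
   = (13 - 14.5)²/14.5 + (34 - 31.5)²/31.5 + (20 - 19.0)²/19.0 + (31 - 33.0)²/33.0
   = 0.155 + 0.198 + 0.053 + 0.121
   = 0.53
p-value = 0.9128

Since p-value > α = 0.01, we fail to reject H₀.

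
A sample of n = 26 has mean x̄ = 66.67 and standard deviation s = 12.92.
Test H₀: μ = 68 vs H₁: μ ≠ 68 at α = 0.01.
One-sample t-test:
H₀: μ = 68
H₁: μ ≠ 68
df = n - 1 = 25
t = (x̄ - μ₀) / (s/√n) = (66.67 - 68) / (12.92/√26) = -0.525
p-value = 0.6043

Since p-value > α = 0.01, we fail to reject H₀.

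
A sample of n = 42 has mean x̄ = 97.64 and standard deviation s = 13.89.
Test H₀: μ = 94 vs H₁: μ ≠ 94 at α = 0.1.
One-sample t-test:
H₀: μ = 94
H₁: μ ≠ 94
df = n - 1 = 41
t = (x̄ - μ₀) / (s/√n) = (97.64 - 94) / (13.89/√42) = 1.698
p-value = 0.0970

Since p-value < α = 0.1, we reject H₀.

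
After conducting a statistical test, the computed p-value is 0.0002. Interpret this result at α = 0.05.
Since p = 0.0002 < α = 0.05, reject H₀.
There is sufficient evidence to reject the null hypothesis; the result is statistically significant at the 0.05 level.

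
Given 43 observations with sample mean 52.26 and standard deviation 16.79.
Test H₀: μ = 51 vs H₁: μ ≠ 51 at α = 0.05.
One-sample t-test:
H₀: μ = 51
H₁: μ ≠ 51
df = n - 1 = 42
t = (x̄ - μ₀) / (s/√n) = (52.26 - 51) / (16.79/√43) = 0.492
p-value = 0.6252

Since p-value > α = 0.05, we fail to reject H₀.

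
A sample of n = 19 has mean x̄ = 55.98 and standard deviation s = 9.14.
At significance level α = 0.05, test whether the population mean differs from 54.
One-sample t-test:
H₀: μ = 54
H₁: μ ≠ 54
df = n - 1 = 18
t = (x̄ - μ₀) / (s/√n) = (55.98 - 54) / (9.14/√19) = 0.944
p-value = 0.3575

Since p-value > α = 0.05, we fail to reject H₀.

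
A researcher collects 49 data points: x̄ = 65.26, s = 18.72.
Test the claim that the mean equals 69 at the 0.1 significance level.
One-sample t-test:
H₀: μ = 69
H₁: μ ≠ 69
df = n - 1 = 48
t = (x̄ - μ₀) / (s/√n) = (65.26 - 69) / (18.72/√49) = -1.399
p-value = 0.1684

Since p-value > α = 0.1, we fail to reject H₀.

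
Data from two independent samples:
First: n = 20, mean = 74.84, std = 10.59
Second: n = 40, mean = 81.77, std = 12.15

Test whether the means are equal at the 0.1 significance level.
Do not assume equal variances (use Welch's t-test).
Welch's two-sample t-test:
H₀: μ₁ = μ₂
H₁: μ₁ ≠ μ₂
s₁²/n₁ = 10.59²/20 = 5.6074,  s₂²/n₂ = 12.15²/40 = 3.6906
SE = √(s₁²/n₁ + s₂²/n₂) = √(5.6074 + 3.6906) = 3.0493
df (Welch-Satterthwaite) = (s₁²/n₁ + s₂²/n₂)² / [(s₁²/n₁)²/(n₁-1) + (s₂²/n₂)²/(n₂-1)] ≈ 43.14
t = (x̄₁ - x̄₂) / SE = (74.84 - 81.77) / 3.0493 = -6.93 / 3.0493 = -2.273
p-value = 0.0281

Since p-value < α = 0.1, we reject H₀.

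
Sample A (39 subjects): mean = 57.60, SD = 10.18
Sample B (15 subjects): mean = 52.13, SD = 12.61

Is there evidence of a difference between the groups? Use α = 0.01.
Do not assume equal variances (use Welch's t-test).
Welch's two-sample t-test:
H₀: μ₁ = μ₂
H₁: μ₁ ≠ μ₂
s₁²/n₁ = 10.18²/39 = 2.6572,  s₂²/n₂ = 12.61²/15 = 10.6008
SE = √(s₁²/n₁ + s₂²/n₂) = √(2.6572 + 10.6008) = 3.6412
df (Welch-Satterthwaite) = (s₁²/n₁ + s₂²/n₂)² / [(s₁²/n₁)²/(n₁-1) + (s₂²/n₂)²/(n₂-1)] ≈ 21.40
t = (x̄₁ - x̄₂) / SE = (57.60 - 52.13) / 3.6412 = 5.47 / 3.6412 = 1.502
p-value = 0.1476

Since p-value > α = 0.01, we fail to reject H₀.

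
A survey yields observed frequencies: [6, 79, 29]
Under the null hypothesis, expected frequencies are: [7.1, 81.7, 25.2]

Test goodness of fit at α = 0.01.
Chi-square goodness of fit test:
H₀: observed counts match expected distribution
H₁: observed counts differ from expected distribution
df = k - 1 = 2
χ² = Σ(O - E)²/E
   = (6 - 7.1)²/7.1 + (79 - 81.7)²/81.7 + (29 - 25.2)²/25.2
   = 0.170 + 0.089 + 0.573
   = 0.83
p-value = 0.6595

Since p-value > α = 0.01, we fail to reject H₀.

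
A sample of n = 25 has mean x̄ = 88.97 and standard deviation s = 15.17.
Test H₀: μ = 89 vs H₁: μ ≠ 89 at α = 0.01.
One-sample t-test:
H₀: μ = 89
H₁: μ ≠ 89
df = n - 1 = 24
t = (x̄ - μ₀) / (s/√n) = (88.97 - 89) / (15.17/√25) = -0.010
p-value = 0.9922

Since p-value > α = 0.01, we fail to reject H₀.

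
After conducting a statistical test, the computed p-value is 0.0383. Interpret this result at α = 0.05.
Since p = 0.0383 < α = 0.05, reject H₀.
There is sufficient evidence to reject the null hypothesis; the result is statistically significant at the 0.05 level.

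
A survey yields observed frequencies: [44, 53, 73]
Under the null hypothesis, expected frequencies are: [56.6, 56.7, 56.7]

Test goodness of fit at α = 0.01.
Chi-square goodness of fit test:
H₀: observed counts match expected distribution
H₁: observed counts differ from expected distribution
df = k - 1 = 2
χ² = Σ(O - E)²/E
   = (44 - 56.6)²/56.6 + (53 - 56.7)²/56.7 + (73 - 56.7)²/56.7
   = 2.805 + 0.241 + 4.686
   = 7.73
p-value = 0.0209

Since p-value > α = 0.01, we fail to reject H₀.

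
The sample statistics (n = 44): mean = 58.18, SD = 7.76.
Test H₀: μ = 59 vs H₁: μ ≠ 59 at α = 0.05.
One-sample t-test:
H₀: μ = 59
H₁: μ ≠ 59
df = n - 1 = 43
t = (x̄ - μ₀) / (s/√n) = (58.18 - 59) / (7.76/√44) = -0.701
p-value = 0.4871

Since p-value > α = 0.05, we fail to reject H₀.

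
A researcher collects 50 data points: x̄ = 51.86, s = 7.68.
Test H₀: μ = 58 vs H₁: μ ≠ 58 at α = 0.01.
One-sample t-test:
H₀: μ = 58
H₁: μ ≠ 58
df = n - 1 = 49
t = (x̄ - μ₀) / (s/√n) = (51.86 - 58) / (7.68/√50) = -5.653
p-value < 0.0001

Since p-value < α = 0.01, we reject H₀.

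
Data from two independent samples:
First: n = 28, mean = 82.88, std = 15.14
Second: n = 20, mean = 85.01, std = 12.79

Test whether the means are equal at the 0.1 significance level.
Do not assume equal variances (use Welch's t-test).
Welch's two-sample t-test:
H₀: μ₁ = μ₂
H₁: μ₁ ≠ μ₂
s₁²/n₁ = 15.14²/28 = 8.1864,  s₂²/n₂ = 12.79²/20 = 8.1792
SE = √(s₁²/n₁ + s₂²/n₂) = √(8.1864 + 8.1792) = 4.0454
df (Welch-Satterthwaite) = (s₁²/n₁ + s₂²/n₂)² / [(s₁²/n₁)²/(n₁-1) + (s₂²/n₂)²/(n₂-1)] ≈ 44.62
t = (x̄₁ - x̄₂) / SE = (82.88 - 85.01) / 4.0454 = -2.13 / 4.0454 = -0.527
p-value = 0.6011

Since p-value > α = 0.1, we fail to reject H₀.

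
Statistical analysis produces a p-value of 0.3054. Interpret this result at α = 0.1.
Since p = 0.3054 > α = 0.1, fail to reject H₀.
There is insufficient evidence to reject the null hypothesis; the result is not statistically significant at the 0.1 level.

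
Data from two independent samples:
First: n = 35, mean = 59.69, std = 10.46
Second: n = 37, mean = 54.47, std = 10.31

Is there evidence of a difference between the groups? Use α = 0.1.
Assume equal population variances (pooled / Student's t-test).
Student's two-sample t-test (equal variances):
H₀: μ₁ = μ₂
H₁: μ₁ ≠ μ₂
df = n₁ + n₂ - 2 = 70
Pooled variance s_p² = [(n₁-1)s₁² + (n₂-1)s₂²] / (n₁ + n₂ - 2) = [(34)(10.46²) + (36)(10.31²)] / 70 = 107.8093
SE = √(s_p²(1/n₁ + 1/n₂)) = √(107.8093 × (1/35 + 1/37)) = 2.4483
t = (x̄₁ - x̄₂) / SE = (59.69 - 54.47) / 2.4483 = 5.22 / 2.4483 = 2.132
p-value = 0.0365

Since p-value < α = 0.1, we reject H₀.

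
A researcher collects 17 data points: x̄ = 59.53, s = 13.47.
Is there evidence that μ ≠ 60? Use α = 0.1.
One-sample t-test:
H₀: μ = 60
H₁: μ ≠ 60
df = n - 1 = 16
t = (x̄ - μ₀) / (s/√n) = (59.53 - 60) / (13.47/√17) = -0.144
p-value = 0.8874

Since p-value > α = 0.1, we fail to reject H₀.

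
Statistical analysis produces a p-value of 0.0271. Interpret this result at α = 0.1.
Since p = 0.0271 < α = 0.1, reject H₀.
There is sufficient evidence to reject the null hypothesis; the result is statistically significant at the 0.1 level.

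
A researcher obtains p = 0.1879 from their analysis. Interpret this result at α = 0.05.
Since p = 0.1879 > α = 0.05, fail to reject H₀.
There is insufficient evidence to reject the null hypothesis; the result is not statistically significant at the 0.05 level.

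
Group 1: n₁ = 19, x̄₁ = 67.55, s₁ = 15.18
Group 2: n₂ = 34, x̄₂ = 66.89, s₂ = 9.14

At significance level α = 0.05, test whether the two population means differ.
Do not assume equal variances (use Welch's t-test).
Welch's two-sample t-test:
H₀: μ₁ = μ₂
H₁: μ₁ ≠ μ₂
s₁²/n₁ = 15.18²/19 = 12.1280,  s₂²/n₂ = 9.14²/34 = 2.4570
SE = √(s₁²/n₁ + s₂²/n₂) = √(12.1280 + 2.4570) = 3.8190
df (Welch-Satterthwaite) = (s₁²/n₁ + s₂²/n₂)² / [(s₁²/n₁)²/(n₁-1) + (s₂²/n₂)²/(n₂-1)] ≈ 25.46
t = (x̄₁ - x̄₂) / SE = (67.55 - 66.89) / 3.8190 = 0.66 / 3.8190 = 0.173
p-value = 0.8642

Since p-value > α = 0.05, we fail to reject H₀.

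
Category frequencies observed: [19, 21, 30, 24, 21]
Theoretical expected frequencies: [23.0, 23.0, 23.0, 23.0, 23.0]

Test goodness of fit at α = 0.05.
Chi-square goodness of fit test:
H₀: observed counts match expected distribution
H₁: observed counts differ from expected distribution
df = k - 1 = 4
χ² = Σ(O - E)²/E
   = (19 - 23.0)²/23.0 + (21 - 23.0)²/23.0 + (30 - 23.0)²/23.0 + (24 - 23.0)²/23.0 + (21 - 23.0)²/23.0
   = 0.696 + 0.174 + 2.130 + 0.043 + 0.174
   = 3.22
p-value = 0.5221

Since p-value > α = 0.05, we fail to reject H₀.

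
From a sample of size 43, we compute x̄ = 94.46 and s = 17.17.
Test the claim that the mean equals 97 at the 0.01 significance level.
One-sample t-test:
H₀: μ = 97
H₁: μ ≠ 97
df = n - 1 = 42
t = (x̄ - μ₀) / (s/√n) = (94.46 - 97) / (17.17/√43) = -0.970
p-value = 0.3376

Since p-value > α = 0.01, we fail to reject H₀.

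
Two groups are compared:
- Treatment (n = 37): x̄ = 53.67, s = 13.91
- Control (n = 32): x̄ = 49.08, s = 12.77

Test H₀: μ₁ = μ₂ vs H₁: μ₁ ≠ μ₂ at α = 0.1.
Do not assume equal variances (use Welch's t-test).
Welch's two-sample t-test:
H₀: μ₁ = μ₂
H₁: μ₁ ≠ μ₂
s₁²/n₁ = 13.91²/37 = 5.2294,  s₂²/n₂ = 12.77²/32 = 5.0960
SE = √(s₁²/n₁ + s₂²/n₂) = √(5.2294 + 5.0960) = 3.2133
df (Welch-Satterthwaite) = (s₁²/n₁ + s₂²/n₂)² / [(s₁²/n₁)²/(n₁-1) + (s₂²/n₂)²/(n₂-1)] ≈ 66.74
t = (x̄₁ - x̄₂) / SE = (53.67 - 49.08) / 3.2133 = 4.59 / 3.2133 = 1.428
p-value = 0.1578

Since p-value > α = 0.1, we fail to reject H₀.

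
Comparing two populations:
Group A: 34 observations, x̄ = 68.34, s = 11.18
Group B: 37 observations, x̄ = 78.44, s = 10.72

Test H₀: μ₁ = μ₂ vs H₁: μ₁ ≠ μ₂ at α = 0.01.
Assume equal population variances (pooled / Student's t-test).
Student's two-sample t-test (equal variances):
H₀: μ₁ = μ₂
H₁: μ₁ ≠ μ₂
df = n₁ + n₂ - 2 = 69
Pooled variance s_p² = [(n₁-1)s₁² + (n₂-1)s₂²] / (n₁ + n₂ - 2) = [(33)(11.18²) + (36)(10.72²)] / 69 = 119.7364
SE = √(s_p²(1/n₁ + 1/n₂)) = √(119.7364 × (1/34 + 1/37)) = 2.5996
t = (x̄₁ - x̄₂) / SE = (68.34 - 78.44) / 2.5996 = -10.10 / 2.5996 = -3.885
p-value = 0.0002

Since p-value < α = 0.01, we reject H₀.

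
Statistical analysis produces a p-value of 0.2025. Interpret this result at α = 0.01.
Since p = 0.2025 > α = 0.01, fail to reject H₀.
There is insufficient evidence to reject the null hypothesis; the result is not statistically significant at the 0.01 level.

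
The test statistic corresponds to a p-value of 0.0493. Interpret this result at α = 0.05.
Since p = 0.0493 < α = 0.05, reject H₀.
There is sufficient evidence to reject the null hypothesis; the result is statistically significant at the 0.05 level.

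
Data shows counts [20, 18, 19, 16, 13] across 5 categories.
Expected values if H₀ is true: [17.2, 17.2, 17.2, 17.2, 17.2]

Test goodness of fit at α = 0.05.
Chi-square goodness of fit test:
H₀: observed counts match expected distribution
H₁: observed counts differ from expected distribution
df = k - 1 = 4
χ² = Σ(O - E)²/E
   = (20 - 17.2)²/17.2 + (18 - 17.2)²/17.2 + (19 - 17.2)²/17.2 + (16 - 17.2)²/17.2 + (13 - 17.2)²/17.2
   = 0.456 + 0.037 + 0.188 + 0.084 + 1.026
   = 1.79
p-value = 0.7742

Since p-value > α = 0.05, we fail to reject H₀.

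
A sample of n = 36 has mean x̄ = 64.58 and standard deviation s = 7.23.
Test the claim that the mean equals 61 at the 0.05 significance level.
One-sample t-test:
H₀: μ = 61
H₁: μ ≠ 61
df = n - 1 = 35
t = (x̄ - μ₀) / (s/√n) = (64.58 - 61) / (7.23/√36) = 2.971
p-value = 0.0053

Since p-value < α = 0.05, we reject H₀.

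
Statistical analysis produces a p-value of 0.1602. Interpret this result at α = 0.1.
Since p = 0.1602 > α = 0.1, fail to reject H₀.
There is insufficient evidence to reject the null hypothesis; the result is not statistically significant at the 0.1 level.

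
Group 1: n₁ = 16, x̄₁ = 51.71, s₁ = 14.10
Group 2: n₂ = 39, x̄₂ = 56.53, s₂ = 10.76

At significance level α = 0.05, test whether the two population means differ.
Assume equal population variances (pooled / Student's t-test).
Student's two-sample t-test (equal variances):
H₀: μ₁ = μ₂
H₁: μ₁ ≠ μ₂
df = n₁ + n₂ - 2 = 53
Pooled variance s_p² = [(n₁-1)s₁² + (n₂-1)s₂²] / (n₁ + n₂ - 2) = [(15)(14.10²) + (38)(10.76²)] / 53 = 139.2773
SE = √(s_p²(1/n₁ + 1/n₂)) = √(139.2773 × (1/16 + 1/39)) = 3.5037
t = (x̄₁ - x̄₂) / SE = (51.71 - 56.53) / 3.5037 = -4.82 / 3.5037 = -1.376
p-value = 0.1747

Since p-value > α = 0.05, we fail to reject H₀.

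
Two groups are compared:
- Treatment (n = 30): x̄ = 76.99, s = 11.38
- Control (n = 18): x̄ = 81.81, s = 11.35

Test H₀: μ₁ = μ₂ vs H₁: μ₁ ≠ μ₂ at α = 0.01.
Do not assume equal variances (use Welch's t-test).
Welch's two-sample t-test:
H₀: μ₁ = μ₂
H₁: μ₁ ≠ μ₂
s₁²/n₁ = 11.38²/30 = 4.3168,  s₂²/n₂ = 11.35²/18 = 7.1568
SE = √(s₁²/n₁ + s₂²/n₂) = √(4.3168 + 7.1568) = 3.3873
df (Welch-Satterthwaite) = (s₁²/n₁ + s₂²/n₂)² / [(s₁²/n₁)²/(n₁-1) + (s₂²/n₂)²/(n₂-1)] ≈ 36.01
t = (x̄₁ - x̄₂) / SE = (76.99 - 81.81) / 3.3873 = -4.82 / 3.3873 = -1.423
p-value = 0.1633

Since p-value > α = 0.01, we fail to reject H₀.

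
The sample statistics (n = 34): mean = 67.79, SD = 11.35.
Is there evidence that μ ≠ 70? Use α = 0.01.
One-sample t-test:
H₀: μ = 70
H₁: μ ≠ 70
df = n - 1 = 33
t = (x̄ - μ₀) / (s/√n) = (67.79 - 70) / (11.35/√34) = -1.135
p-value = 0.2644

Since p-value > α = 0.01, we fail to reject H₀.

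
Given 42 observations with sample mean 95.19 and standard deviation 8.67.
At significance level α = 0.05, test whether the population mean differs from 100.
One-sample t-test:
H₀: μ = 100
H₁: μ ≠ 100
df = n - 1 = 41
t = (x̄ - μ₀) / (s/√n) = (95.19 - 100) / (8.67/√42) = -3.595
p-value = 0.0009

Since p-value < α = 0.05, we reject H₀.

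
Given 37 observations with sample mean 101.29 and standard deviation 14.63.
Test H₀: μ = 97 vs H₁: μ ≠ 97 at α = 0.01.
One-sample t-test:
H₀: μ = 97
H₁: μ ≠ 97
df = n - 1 = 36
t = (x̄ - μ₀) / (s/√n) = (101.29 - 97) / (14.63/√37) = 1.784
p-value = 0.0829

Since p-value > α = 0.01, we fail to reject H₀.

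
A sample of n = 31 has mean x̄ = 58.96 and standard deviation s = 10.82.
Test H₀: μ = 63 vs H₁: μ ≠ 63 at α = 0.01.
One-sample t-test:
H₀: μ = 63
H₁: μ ≠ 63
df = n - 1 = 30
t = (x̄ - μ₀) / (s/√n) = (58.96 - 63) / (10.82/√31) = -2.079
p-value = 0.0463

Since p-value > α = 0.01, we fail to reject H₀.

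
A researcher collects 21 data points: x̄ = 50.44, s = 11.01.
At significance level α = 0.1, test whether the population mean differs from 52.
One-sample t-test:
H₀: μ = 52
H₁: μ ≠ 52
df = n - 1 = 20
t = (x̄ - μ₀) / (s/√n) = (50.44 - 52) / (11.01/√21) = -0.649
p-value = 0.5235

Since p-value > α = 0.1, we fail to reject H₀.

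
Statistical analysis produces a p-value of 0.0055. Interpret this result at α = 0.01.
Since p = 0.0055 < α = 0.01, reject H₀.
There is sufficient evidence to reject the null hypothesis; the result is statistically significant at the 0.01 level.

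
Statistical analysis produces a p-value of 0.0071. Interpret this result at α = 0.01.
Since p = 0.0071 < α = 0.01, reject H₀.
There is sufficient evidence to reject the null hypothesis; the result is statistically significant at the 0.01 level.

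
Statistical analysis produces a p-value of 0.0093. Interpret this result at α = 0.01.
Since p = 0.0093 < α = 0.01, reject H₀.
There is sufficient evidence to reject the null hypothesis; the result is statistically significant at the 0.01 level.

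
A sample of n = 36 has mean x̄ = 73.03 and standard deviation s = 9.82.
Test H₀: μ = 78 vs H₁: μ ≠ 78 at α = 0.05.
One-sample t-test:
H₀: μ = 78
H₁: μ ≠ 78
df = n - 1 = 35
t = (x̄ - μ₀) / (s/√n) = (73.03 - 78) / (9.82/√36) = -3.037
p-value = 0.0045

Since p-value < α = 0.05, we reject H₀.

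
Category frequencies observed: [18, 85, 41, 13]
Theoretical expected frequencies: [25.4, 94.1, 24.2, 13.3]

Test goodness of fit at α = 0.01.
Chi-square goodness of fit test:
H₀: observed counts match expected distribution
H₁: observed counts differ from expected distribution
df = k - 1 = 3
χ² = Σ(O - E)²/E
   = (18 - 25.4)²/25.4 + (85 - 94.1)²/94.1 + (41 - 24.2)²/24.2 + (13 - 13.3)²/13.3
   = 2.156 + 0.880 + 11.663 + 0.007
   = 14.71
p-value = 0.0021

Since p-value < α = 0.01, we reject H₀.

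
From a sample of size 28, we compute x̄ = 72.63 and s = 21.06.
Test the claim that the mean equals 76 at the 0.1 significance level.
One-sample t-test:
H₀: μ = 76
H₁: μ ≠ 76
df = n - 1 = 27
t = (x̄ - μ₀) / (s/√n) = (72.63 - 76) / (21.06/√28) = -0.847
p-value = 0.4046

Since p-value > α = 0.1, we fail to reject H₀.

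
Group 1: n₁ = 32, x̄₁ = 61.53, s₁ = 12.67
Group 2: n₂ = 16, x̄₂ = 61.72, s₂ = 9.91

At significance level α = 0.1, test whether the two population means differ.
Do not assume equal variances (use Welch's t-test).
Welch's two-sample t-test:
H₀: μ₁ = μ₂
H₁: μ₁ ≠ μ₂
s₁²/n₁ = 12.67²/32 = 5.0165,  s₂²/n₂ = 9.91²/16 = 6.1380
SE = √(s₁²/n₁ + s₂²/n₂) = √(5.0165 + 6.1380) = 3.3398
df (Welch-Satterthwaite) = (s₁²/n₁ + s₂²/n₂)² / [(s₁²/n₁)²/(n₁-1) + (s₂²/n₂)²/(n₂-1)] ≈ 37.44
t = (x̄₁ - x̄₂) / SE = (61.53 - 61.72) / 3.3398 = -0.19 / 3.3398 = -0.057
p-value = 0.9549

Since p-value > α = 0.1, we fail to reject H₀.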